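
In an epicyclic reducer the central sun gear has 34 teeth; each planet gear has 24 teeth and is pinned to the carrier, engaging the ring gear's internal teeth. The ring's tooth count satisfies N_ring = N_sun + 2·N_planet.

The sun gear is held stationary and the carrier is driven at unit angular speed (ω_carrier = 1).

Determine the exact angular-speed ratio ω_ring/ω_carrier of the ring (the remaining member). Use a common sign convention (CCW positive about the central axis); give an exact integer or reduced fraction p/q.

N_ring = 34 + 2·24 = 82
34(ω_s−ω_c) = −82(ω_r−ω_c),  ω_s=0, ω_c=1
ω_r = 1 − (34/82)(0−1) = 58/41
ω_r/ω_c = 58/41

58/41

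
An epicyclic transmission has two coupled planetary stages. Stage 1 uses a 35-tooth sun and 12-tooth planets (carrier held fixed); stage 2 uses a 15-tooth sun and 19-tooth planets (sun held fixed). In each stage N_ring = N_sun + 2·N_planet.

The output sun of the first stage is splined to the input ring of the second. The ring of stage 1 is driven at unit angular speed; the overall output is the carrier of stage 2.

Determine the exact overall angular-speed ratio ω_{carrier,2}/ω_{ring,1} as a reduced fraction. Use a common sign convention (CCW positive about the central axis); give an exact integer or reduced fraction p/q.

Stage 1: N_ring = 35 + 2·12 = 59
Stage 1: 35(ω_s−ω_c) = −59(ω_r−ω_c),  ω_c=0, ω_r=1
Stage 1: ω_s = 0 − (59/35)(1−0) = -59/35
  ⇒ ω_s¹/ω_r¹ = -59/35
Stage 2: N_ring = 15 + 2·19 = 53
Stage 2: 15(ω_s−ω_c) = −53(ω_r−ω_c),  ω_s=0, ω_r=1
Stage 2: 15(0−ω_c) = −53(1−ω_c)  ⇒  68ω_c = 53  ⇒  ω_c = 53/68
  ⇒ ω_c²/ω_r² = 53/68
Coupling ω_r² = ω_s¹ ⇒ overall = -59/35 × 53/68 = -3127/2380

-3127/2380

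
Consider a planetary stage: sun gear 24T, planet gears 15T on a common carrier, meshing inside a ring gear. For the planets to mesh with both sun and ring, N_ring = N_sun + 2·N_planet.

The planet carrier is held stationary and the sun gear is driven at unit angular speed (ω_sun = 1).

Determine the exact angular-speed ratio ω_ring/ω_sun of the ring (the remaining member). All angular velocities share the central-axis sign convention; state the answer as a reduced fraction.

-4/9

N_ring = 24 + 2·15 = 54
24(ω_s−ω_c) = −54(ω_r−ω_c),  ω_c=0, ω_s=1
ω_r = 0 − (24/54)(1−0) = -4/9
ω_r/ω_s = -4/9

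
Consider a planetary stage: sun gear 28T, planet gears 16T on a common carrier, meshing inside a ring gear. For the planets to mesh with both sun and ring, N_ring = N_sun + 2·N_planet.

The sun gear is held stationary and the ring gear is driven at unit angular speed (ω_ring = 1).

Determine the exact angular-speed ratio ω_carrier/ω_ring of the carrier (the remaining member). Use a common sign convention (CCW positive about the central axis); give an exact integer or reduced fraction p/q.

N_ring = 28 + 2·16 = 60
28(ω_s−ω_c) = −60(ω_r−ω_c),  ω_s=0, ω_r=1
28(0−ω_c) = −60(1−ω_c)  ⇒  88ω_c = 60  ⇒  ω_c = 15/22
ω_c/ω_r = 15/22

15/22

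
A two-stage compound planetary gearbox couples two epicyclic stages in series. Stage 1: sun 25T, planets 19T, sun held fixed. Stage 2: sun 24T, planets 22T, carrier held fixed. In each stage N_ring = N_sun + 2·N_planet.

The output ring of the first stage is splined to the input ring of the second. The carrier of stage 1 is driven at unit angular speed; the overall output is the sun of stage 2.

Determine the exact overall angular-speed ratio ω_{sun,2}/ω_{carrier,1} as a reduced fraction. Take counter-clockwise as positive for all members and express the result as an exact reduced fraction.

-748/189

Stage 1: N_ring = 25 + 2·19 = 63
Stage 1: 25(ω_s−ω_c) = −63(ω_r−ω_c),  ω_s=0, ω_c=1
Stage 1: ω_r = 1 − (25/63)(0−1) = 88/63
  ⇒ ω_r¹/ω_c¹ = 88/63
Stage 2: N_ring = 24 + 2·22 = 68
Stage 2: 24(ω_s−ω_c) = −68(ω_r−ω_c),  ω_c=0, ω_r=1
Stage 2: ω_s = 0 − (68/24)(1−0) = -17/6
  ⇒ ω_s²/ω_r² = -17/6
Coupling ω_r² = ω_r¹ ⇒ overall = 88/63 × -17/6 = -748/189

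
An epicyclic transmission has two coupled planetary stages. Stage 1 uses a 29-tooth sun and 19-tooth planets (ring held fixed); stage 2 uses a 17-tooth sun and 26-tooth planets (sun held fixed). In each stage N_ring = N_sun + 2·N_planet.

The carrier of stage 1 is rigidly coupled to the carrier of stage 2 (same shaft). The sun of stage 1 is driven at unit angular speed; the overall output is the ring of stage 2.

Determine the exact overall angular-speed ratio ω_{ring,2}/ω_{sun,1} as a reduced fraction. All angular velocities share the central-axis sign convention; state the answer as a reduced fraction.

Stage 1: N_ring = 29 + 2·19 = 67
Stage 1: 29(ω_s−ω_c) = −67(ω_r−ω_c),  ω_r=0, ω_s=1
Stage 1: 29(1−ω_c) = −67(0−ω_c)  ⇒  96ω_c = 29  ⇒  ω_c = 29/96
  ⇒ ω_c¹/ω_s¹ = 29/96
Stage 2: N_ring = 17 + 2·26 = 69
Stage 2: 17(ω_s−ω_c) = −69(ω_r−ω_c),  ω_s=0, ω_c=1
Stage 2: ω_r = 1 − (17/69)(0−1) = 86/69
  ⇒ ω_r²/ω_c² = 86/69
Coupling ω_c² = ω_c¹ ⇒ overall = 29/96 × 86/69 = 1247/3312

1247/3312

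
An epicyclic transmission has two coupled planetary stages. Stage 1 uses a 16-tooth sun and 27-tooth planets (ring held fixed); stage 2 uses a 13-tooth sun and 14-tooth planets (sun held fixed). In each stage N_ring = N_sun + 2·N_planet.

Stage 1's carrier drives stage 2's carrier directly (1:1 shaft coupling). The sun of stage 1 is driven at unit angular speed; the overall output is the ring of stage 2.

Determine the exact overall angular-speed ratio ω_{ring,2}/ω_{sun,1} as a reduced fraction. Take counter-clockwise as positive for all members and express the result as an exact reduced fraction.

Stage 1: N_ring = 16 + 2·27 = 70
Stage 1: 16(ω_s−ω_c) = −70(ω_r−ω_c),  ω_r=0, ω_s=1
Stage 1: 16(1−ω_c) = −70(0−ω_c)  ⇒  86ω_c = 16  ⇒  ω_c = 8/43
  ⇒ ω_c¹/ω_s¹ = 8/43
Stage 2: N_ring = 13 + 2·14 = 41
Stage 2: 13(ω_s−ω_c) = −41(ω_r−ω_c),  ω_s=0, ω_c=1
Stage 2: ω_r = 1 − (13/41)(0−1) = 54/41
  ⇒ ω_r²/ω_c² = 54/41
Coupling ω_c² = ω_c¹ ⇒ overall = 8/43 × 54/41 = 432/1763

432/1763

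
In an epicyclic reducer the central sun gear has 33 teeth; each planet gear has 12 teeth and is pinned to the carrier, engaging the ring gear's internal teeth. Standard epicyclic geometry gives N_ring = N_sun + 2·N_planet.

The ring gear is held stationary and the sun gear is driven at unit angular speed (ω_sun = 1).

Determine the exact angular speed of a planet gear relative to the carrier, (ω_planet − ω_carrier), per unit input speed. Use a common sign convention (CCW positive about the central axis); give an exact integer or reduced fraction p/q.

N_ring = 33 + 2·12 = 57
33(ω_s−ω_c) = −57(ω_r−ω_c),  ω_r=0, ω_s=1
33(1−ω_c) = −57(0−ω_c)  ⇒  90ω_c = 33  ⇒  ω_c = 11/30
sun–planet: 33·(1−11/30) = −12·(ω_p−ω_c)  ⇒  ω_p−ω_c = −(33/12)·(19/30) = -209/120

-209/120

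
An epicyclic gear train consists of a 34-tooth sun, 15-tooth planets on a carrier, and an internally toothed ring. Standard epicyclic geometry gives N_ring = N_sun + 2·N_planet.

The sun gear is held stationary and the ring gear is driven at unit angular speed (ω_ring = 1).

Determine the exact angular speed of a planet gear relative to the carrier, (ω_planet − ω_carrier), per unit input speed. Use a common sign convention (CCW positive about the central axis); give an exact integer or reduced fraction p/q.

N_ring = 34 + 2·15 = 64
34(ω_s−ω_c) = −64(ω_r−ω_c),  ω_s=0, ω_r=1
34(0−ω_c) = −64(1−ω_c)  ⇒  98ω_c = 64  ⇒  ω_c = 32/49
sun–planet: 34·(0−32/49) = −15·(ω_p−ω_c)  ⇒  ω_p−ω_c = −(34/15)·(-32/49) = 1088/735

1088/735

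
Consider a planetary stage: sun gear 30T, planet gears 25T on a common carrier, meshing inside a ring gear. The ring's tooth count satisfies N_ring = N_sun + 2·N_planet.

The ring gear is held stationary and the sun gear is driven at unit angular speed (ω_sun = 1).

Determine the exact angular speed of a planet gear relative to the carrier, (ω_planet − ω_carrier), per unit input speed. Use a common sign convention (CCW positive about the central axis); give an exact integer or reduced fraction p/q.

N_ring = 30 + 2·25 = 80
30(ω_s−ω_c) = −80(ω_r−ω_c),  ω_r=0, ω_s=1
30(1−ω_c) = −80(0−ω_c)  ⇒  110ω_c = 30  ⇒  ω_c = 3/11
sun–planet: 30·(1−3/11) = −25·(ω_p−ω_c)  ⇒  ω_p−ω_c = −(30/25)·(8/11) = -48/55

-48/55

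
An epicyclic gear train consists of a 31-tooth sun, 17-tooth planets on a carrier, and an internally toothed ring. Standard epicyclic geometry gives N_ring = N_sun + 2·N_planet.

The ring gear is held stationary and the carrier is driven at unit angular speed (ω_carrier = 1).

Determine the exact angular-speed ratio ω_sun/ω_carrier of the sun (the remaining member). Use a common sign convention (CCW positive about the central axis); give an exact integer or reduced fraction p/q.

N_ring = 31 + 2·17 = 65
31(ω_s−ω_c) = −65(ω_r−ω_c),  ω_r=0, ω_c=1
ω_s = 1 − (65/31)(0−1) = 96/31
ω_s/ω_c = 96/31

96/31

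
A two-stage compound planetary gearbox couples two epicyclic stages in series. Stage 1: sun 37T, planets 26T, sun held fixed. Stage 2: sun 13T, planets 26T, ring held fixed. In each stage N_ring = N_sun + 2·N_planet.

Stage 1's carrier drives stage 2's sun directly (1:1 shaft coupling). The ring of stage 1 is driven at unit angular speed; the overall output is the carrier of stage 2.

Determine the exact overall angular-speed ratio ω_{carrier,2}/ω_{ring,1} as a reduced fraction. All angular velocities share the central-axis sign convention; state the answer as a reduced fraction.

89/756

Stage 1: N_ring = 37 + 2·26 = 89
Stage 1: 37(ω_s−ω_c) = −89(ω_r−ω_c),  ω_s=0, ω_r=1
Stage 1: 37(0−ω_c) = −89(1−ω_c)  ⇒  126ω_c = 89  ⇒  ω_c = 89/126
  ⇒ ω_c¹/ω_r¹ = 89/126
Stage 2: N_ring = 13 + 2·26 = 65
Stage 2: 13(ω_s−ω_c) = −65(ω_r−ω_c),  ω_r=0, ω_s=1
Stage 2: 13(1−ω_c) = −65(0−ω_c)  ⇒  78ω_c = 13  ⇒  ω_c = 1/6
  ⇒ ω_c²/ω_s² = 1/6
Coupling ω_s² = ω_c¹ ⇒ overall = 89/126 × 1/6 = 89/756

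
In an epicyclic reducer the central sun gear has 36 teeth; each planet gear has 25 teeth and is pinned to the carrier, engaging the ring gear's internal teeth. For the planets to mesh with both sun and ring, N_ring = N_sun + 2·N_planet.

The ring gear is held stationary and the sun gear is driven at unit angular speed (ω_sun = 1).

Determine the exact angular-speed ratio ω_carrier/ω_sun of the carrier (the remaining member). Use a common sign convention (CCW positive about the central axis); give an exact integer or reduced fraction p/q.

18/61

N_ring = 36 + 2·25 = 86
36(ω_s−ω_c) = −86(ω_r−ω_c),  ω_r=0, ω_s=1
36(1−ω_c) = −86(0−ω_c)  ⇒  122ω_c = 36  ⇒  ω_c = 18/61
ω_c/ω_s = 18/61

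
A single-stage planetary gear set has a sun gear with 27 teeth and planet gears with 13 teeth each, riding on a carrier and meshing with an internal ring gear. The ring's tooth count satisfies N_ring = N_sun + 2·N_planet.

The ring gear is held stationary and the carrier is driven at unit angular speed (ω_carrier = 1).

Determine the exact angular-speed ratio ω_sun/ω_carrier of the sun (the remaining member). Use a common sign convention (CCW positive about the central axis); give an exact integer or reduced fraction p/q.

N_ring = 27 + 2·13 = 53
27(ω_s−ω_c) = −53(ω_r−ω_c),  ω_r=0, ω_c=1
ω_s = 1 − (53/27)(0−1) = 80/27
ω_s/ω_c = 80/27

80/27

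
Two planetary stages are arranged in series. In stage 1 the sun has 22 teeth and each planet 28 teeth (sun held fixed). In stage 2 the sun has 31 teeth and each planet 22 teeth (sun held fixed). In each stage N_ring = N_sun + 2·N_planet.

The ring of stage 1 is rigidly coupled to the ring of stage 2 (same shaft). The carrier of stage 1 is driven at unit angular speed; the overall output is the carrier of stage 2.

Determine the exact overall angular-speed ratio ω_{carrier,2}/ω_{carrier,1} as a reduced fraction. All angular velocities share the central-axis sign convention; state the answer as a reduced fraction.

Stage 1: N_ring = 22 + 2·28 = 78
Stage 1: 22(ω_s−ω_c) = −78(ω_r−ω_c),  ω_s=0, ω_c=1
Stage 1: ω_r = 1 − (22/78)(0−1) = 50/39
  ⇒ ω_r¹/ω_c¹ = 50/39
Stage 2: N_ring = 31 + 2·22 = 75
Stage 2: 31(ω_s−ω_c) = −75(ω_r−ω_c),  ω_s=0, ω_r=1
Stage 2: 31(0−ω_c) = −75(1−ω_c)  ⇒  106ω_c = 75  ⇒  ω_c = 75/106
  ⇒ ω_c²/ω_r² = 75/106
Coupling ω_r² = ω_r¹ ⇒ overall = 50/39 × 75/106 = 625/689

625/689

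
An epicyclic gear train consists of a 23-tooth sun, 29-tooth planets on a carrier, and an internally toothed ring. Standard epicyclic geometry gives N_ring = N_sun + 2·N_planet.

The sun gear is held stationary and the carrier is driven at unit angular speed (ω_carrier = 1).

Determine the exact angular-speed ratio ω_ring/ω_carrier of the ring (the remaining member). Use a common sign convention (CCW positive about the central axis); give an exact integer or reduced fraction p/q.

N_ring = 23 + 2·29 = 81
23(ω_s−ω_c) = −81(ω_r−ω_c),  ω_s=0, ω_c=1
ω_r = 1 − (23/81)(0−1) = 104/81
ω_r/ω_c = 104/81

104/81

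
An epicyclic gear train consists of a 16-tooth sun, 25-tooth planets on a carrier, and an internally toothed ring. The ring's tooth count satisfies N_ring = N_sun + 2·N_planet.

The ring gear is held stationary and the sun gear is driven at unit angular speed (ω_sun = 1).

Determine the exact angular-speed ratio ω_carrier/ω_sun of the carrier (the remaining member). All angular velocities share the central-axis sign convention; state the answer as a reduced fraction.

8/41

N_ring = 16 + 2·25 = 66
16(ω_s−ω_c) = −66(ω_r−ω_c),  ω_r=0, ω_s=1
16(1−ω_c) = −66(0−ω_c)  ⇒  82ω_c = 16  ⇒  ω_c = 8/41
ω_c/ω_s = 8/41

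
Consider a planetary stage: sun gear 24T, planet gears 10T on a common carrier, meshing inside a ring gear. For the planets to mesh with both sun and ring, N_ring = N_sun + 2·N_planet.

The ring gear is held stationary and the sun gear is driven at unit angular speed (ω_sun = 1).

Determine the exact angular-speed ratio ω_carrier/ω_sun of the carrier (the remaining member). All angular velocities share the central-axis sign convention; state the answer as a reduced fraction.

6/17

N_ring = 24 + 2·10 = 44
24(ω_s−ω_c) = −44(ω_r−ω_c),  ω_r=0, ω_s=1
24(1−ω_c) = −44(0−ω_c)  ⇒  68ω_c = 24  ⇒  ω_c = 6/17
ω_c/ω_s = 6/17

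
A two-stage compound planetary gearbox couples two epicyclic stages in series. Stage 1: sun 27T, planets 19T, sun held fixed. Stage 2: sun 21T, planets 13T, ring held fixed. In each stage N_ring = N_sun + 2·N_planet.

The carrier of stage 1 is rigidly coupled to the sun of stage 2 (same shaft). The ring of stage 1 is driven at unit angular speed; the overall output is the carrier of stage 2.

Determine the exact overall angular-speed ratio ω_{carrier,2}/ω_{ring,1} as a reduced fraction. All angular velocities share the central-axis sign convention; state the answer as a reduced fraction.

1365/6256

Stage 1: N_ring = 27 + 2·19 = 65
Stage 1: 27(ω_s−ω_c) = −65(ω_r−ω_c),  ω_s=0, ω_r=1
Stage 1: 27(0−ω_c) = −65(1−ω_c)  ⇒  92ω_c = 65  ⇒  ω_c = 65/92
  ⇒ ω_c¹/ω_r¹ = 65/92
Stage 2: N_ring = 21 + 2·13 = 47
Stage 2: 21(ω_s−ω_c) = −47(ω_r−ω_c),  ω_r=0, ω_s=1
Stage 2: 21(1−ω_c) = −47(0−ω_c)  ⇒  68ω_c = 21  ⇒  ω_c = 21/68
  ⇒ ω_c²/ω_s² = 21/68
Coupling ω_s² = ω_c¹ ⇒ overall = 65/92 × 21/68 = 1365/6256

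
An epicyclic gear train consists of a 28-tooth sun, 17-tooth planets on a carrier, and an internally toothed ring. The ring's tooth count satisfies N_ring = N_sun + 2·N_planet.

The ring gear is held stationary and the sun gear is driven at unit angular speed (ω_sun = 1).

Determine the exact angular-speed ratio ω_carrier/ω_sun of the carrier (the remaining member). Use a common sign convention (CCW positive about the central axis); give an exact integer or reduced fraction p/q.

N_ring = 28 + 2·17 = 62
28(ω_s−ω_c) = −62(ω_r−ω_c),  ω_r=0, ω_s=1
28(1−ω_c) = −62(0−ω_c)  ⇒  90ω_c = 28  ⇒  ω_c = 14/45
ω_c/ω_s = 14/45

14/45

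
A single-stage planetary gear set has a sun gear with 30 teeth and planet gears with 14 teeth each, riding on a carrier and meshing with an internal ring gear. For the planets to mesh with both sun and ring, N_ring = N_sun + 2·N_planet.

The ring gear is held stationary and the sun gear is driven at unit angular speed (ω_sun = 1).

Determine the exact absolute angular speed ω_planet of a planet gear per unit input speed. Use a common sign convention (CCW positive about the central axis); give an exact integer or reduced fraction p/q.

N_ring = 30 + 2·14 = 58
30(ω_s−ω_c) = −58(ω_r−ω_c),  ω_r=0, ω_s=1
30(1−ω_c) = −58(0−ω_c)  ⇒  88ω_c = 30  ⇒  ω_c = 15/44
sun–planet: 30·(1−15/44) = −14·(ω_p−ω_c)  ⇒  ω_p−ω_c = −(30/14)·(29/44) = -435/308
ω_p = 15/44 − 435/308 = -15/14

-15/14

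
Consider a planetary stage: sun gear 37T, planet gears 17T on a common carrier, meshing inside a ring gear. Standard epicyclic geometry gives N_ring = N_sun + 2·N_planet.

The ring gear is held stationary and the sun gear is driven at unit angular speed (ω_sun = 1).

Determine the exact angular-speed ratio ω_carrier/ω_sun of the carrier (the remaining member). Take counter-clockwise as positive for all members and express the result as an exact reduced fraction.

37/108

N_ring = 37 + 2·17 = 71
37(ω_s−ω_c) = −71(ω_r−ω_c),  ω_r=0, ω_s=1
37(1−ω_c) = −71(0−ω_c)  ⇒  108ω_c = 37  ⇒  ω_c = 37/108
ω_c/ω_s = 37/108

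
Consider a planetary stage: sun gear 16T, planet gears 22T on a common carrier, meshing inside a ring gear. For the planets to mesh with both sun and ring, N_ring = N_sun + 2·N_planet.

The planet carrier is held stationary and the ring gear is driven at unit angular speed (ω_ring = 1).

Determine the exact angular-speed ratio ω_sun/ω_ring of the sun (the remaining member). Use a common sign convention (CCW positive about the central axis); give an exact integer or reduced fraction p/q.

N_ring = 16 + 2·22 = 60
16(ω_s−ω_c) = −60(ω_r−ω_c),  ω_c=0, ω_r=1
ω_s = 0 − (60/16)(1−0) = -15/4
ω_s/ω_r = -15/4

-15/4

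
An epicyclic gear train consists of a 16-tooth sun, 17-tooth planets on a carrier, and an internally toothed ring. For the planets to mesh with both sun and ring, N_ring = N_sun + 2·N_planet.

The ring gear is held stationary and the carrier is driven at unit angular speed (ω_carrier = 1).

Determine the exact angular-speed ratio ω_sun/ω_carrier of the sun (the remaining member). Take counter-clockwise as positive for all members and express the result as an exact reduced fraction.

33/8

N_ring = 16 + 2·17 = 50
16(ω_s−ω_c) = −50(ω_r−ω_c),  ω_r=0, ω_c=1
ω_s = 1 − (50/16)(0−1) = 33/8
ω_s/ω_c = 33/8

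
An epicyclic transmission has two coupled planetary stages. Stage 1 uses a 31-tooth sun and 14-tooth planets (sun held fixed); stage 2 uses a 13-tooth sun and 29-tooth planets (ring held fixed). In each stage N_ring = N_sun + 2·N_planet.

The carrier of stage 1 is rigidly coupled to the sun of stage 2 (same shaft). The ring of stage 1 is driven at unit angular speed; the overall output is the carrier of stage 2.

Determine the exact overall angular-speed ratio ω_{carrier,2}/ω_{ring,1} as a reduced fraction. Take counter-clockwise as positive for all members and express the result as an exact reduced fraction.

767/7560

Stage 1: N_ring = 31 + 2·14 = 59
Stage 1: 31(ω_s−ω_c) = −59(ω_r−ω_c),  ω_s=0, ω_r=1
Stage 1: 31(0−ω_c) = −59(1−ω_c)  ⇒  90ω_c = 59  ⇒  ω_c = 59/90
  ⇒ ω_c¹/ω_r¹ = 59/90
Stage 2: N_ring = 13 + 2·29 = 71
Stage 2: 13(ω_s−ω_c) = −71(ω_r−ω_c),  ω_r=0, ω_s=1
Stage 2: 13(1−ω_c) = −71(0−ω_c)  ⇒  84ω_c = 13  ⇒  ω_c = 13/84
  ⇒ ω_c²/ω_s² = 13/84
Coupling ω_s² = ω_c¹ ⇒ overall = 59/90 × 13/84 = 767/7560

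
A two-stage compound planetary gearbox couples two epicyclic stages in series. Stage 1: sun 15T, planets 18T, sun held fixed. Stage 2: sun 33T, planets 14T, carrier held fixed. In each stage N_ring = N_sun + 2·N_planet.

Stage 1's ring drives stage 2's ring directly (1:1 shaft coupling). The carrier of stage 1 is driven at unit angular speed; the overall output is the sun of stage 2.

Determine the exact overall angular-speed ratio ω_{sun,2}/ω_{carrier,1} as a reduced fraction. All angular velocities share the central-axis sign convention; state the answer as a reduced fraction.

Stage 1: N_ring = 15 + 2·18 = 51
Stage 1: 15(ω_s−ω_c) = −51(ω_r−ω_c),  ω_s=0, ω_c=1
Stage 1: ω_r = 1 − (15/51)(0−1) = 22/17
  ⇒ ω_r¹/ω_c¹ = 22/17
Stage 2: N_ring = 33 + 2·14 = 61
Stage 2: 33(ω_s−ω_c) = −61(ω_r−ω_c),  ω_c=0, ω_r=1
Stage 2: ω_s = 0 − (61/33)(1−0) = -61/33
  ⇒ ω_s²/ω_r² = -61/33
Coupling ω_r² = ω_r¹ ⇒ overall = 22/17 × -61/33 = -122/51

-122/51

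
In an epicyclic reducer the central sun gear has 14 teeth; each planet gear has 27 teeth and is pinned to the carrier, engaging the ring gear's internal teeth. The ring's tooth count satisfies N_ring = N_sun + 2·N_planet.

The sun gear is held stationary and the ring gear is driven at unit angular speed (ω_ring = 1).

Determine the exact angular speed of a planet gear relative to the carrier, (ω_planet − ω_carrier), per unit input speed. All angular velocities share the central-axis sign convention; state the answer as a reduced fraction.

N_ring = 14 + 2·27 = 68
14(ω_s−ω_c) = −68(ω_r−ω_c),  ω_s=0, ω_r=1
14(0−ω_c) = −68(1−ω_c)  ⇒  82ω_c = 68  ⇒  ω_c = 34/41
sun–planet: 14·(0−34/41) = −27·(ω_p−ω_c)  ⇒  ω_p−ω_c = −(14/27)·(-34/41) = 476/1107

476/1107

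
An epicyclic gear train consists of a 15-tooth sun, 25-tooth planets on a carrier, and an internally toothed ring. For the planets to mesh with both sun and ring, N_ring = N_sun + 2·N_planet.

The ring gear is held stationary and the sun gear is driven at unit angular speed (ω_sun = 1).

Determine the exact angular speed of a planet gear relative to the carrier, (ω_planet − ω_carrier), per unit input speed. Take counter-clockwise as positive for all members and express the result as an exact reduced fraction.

-39/80

N_ring = 15 + 2·25 = 65
15(ω_s−ω_c) = −65(ω_r−ω_c),  ω_r=0, ω_s=1
15(1−ω_c) = −65(0−ω_c)  ⇒  80ω_c = 15  ⇒  ω_c = 3/16
sun–planet: 15·(1−3/16) = −25·(ω_p−ω_c)  ⇒  ω_p−ω_c = −(15/25)·(13/16) = -39/80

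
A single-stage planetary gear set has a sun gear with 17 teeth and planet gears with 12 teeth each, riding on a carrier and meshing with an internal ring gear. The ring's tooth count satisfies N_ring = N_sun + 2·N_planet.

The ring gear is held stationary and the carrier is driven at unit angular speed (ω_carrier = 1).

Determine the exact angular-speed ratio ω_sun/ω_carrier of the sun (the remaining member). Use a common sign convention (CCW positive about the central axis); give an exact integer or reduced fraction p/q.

N_ring = 17 + 2·12 = 41
17(ω_s−ω_c) = −41(ω_r−ω_c),  ω_r=0, ω_c=1
ω_s = 1 − (41/17)(0−1) = 58/17
ω_s/ω_c = 58/17

58/17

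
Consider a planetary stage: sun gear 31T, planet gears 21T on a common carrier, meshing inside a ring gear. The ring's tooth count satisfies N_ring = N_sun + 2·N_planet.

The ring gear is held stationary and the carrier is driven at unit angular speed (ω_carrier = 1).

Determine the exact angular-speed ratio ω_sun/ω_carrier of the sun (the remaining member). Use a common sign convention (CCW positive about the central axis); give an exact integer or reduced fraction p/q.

104/31

N_ring = 31 + 2·21 = 73
31(ω_s−ω_c) = −73(ω_r−ω_c),  ω_r=0, ω_c=1
ω_s = 1 − (73/31)(0−1) = 104/31
ω_s/ω_c = 104/31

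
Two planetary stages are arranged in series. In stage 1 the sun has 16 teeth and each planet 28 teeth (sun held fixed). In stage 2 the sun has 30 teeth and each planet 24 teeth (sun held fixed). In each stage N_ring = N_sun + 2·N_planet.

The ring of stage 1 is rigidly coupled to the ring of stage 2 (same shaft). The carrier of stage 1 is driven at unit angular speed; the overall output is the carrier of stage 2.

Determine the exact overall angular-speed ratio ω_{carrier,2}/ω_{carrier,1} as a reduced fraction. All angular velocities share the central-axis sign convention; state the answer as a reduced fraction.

Stage 1: N_ring = 16 + 2·28 = 72
Stage 1: 16(ω_s−ω_c) = −72(ω_r−ω_c),  ω_s=0, ω_c=1
Stage 1: ω_r = 1 − (16/72)(0−1) = 11/9
  ⇒ ω_r¹/ω_c¹ = 11/9
Stage 2: N_ring = 30 + 2·24 = 78
Stage 2: 30(ω_s−ω_c) = −78(ω_r−ω_c),  ω_s=0, ω_r=1
Stage 2: 30(0−ω_c) = −78(1−ω_c)  ⇒  108ω_c = 78  ⇒  ω_c = 13/18
  ⇒ ω_c²/ω_r² = 13/18
Coupling ω_r² = ω_r¹ ⇒ overall = 11/9 × 13/18 = 143/162

143/162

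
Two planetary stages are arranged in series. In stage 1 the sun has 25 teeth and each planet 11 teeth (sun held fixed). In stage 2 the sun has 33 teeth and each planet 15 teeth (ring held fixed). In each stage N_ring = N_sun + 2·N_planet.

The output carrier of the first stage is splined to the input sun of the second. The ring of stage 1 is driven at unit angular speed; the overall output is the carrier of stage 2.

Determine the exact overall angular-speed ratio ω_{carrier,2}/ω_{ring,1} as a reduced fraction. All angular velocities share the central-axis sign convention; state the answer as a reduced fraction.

517/2304

Stage 1: N_ring = 25 + 2·11 = 47
Stage 1: 25(ω_s−ω_c) = −47(ω_r−ω_c),  ω_s=0, ω_r=1
Stage 1: 25(0−ω_c) = −47(1−ω_c)  ⇒  72ω_c = 47  ⇒  ω_c = 47/72
  ⇒ ω_c¹/ω_r¹ = 47/72
Stage 2: N_ring = 33 + 2·15 = 63
Stage 2: 33(ω_s−ω_c) = −63(ω_r−ω_c),  ω_r=0, ω_s=1
Stage 2: 33(1−ω_c) = −63(0−ω_c)  ⇒  96ω_c = 33  ⇒  ω_c = 11/32
  ⇒ ω_c²/ω_s² = 11/32
Coupling ω_s² = ω_c¹ ⇒ overall = 47/72 × 11/32 = 517/2304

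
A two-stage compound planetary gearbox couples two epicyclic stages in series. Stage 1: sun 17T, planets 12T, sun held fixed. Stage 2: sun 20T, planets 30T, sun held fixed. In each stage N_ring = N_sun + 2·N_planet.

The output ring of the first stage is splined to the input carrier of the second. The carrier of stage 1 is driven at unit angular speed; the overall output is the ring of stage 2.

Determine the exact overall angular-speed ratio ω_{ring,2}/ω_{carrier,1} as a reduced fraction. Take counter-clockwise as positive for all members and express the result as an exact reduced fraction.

Stage 1: N_ring = 17 + 2·12 = 41
Stage 1: 17(ω_s−ω_c) = −41(ω_r−ω_c),  ω_s=0, ω_c=1
Stage 1: ω_r = 1 − (17/41)(0−1) = 58/41
  ⇒ ω_r¹/ω_c¹ = 58/41
Stage 2: N_ring = 20 + 2·30 = 80
Stage 2: 20(ω_s−ω_c) = −80(ω_r−ω_c),  ω_s=0, ω_c=1
Stage 2: ω_r = 1 − (20/80)(0−1) = 5/4
  ⇒ ω_r²/ω_c² = 5/4
Coupling ω_c² = ω_r¹ ⇒ overall = 58/41 × 5/4 = 145/82

145/82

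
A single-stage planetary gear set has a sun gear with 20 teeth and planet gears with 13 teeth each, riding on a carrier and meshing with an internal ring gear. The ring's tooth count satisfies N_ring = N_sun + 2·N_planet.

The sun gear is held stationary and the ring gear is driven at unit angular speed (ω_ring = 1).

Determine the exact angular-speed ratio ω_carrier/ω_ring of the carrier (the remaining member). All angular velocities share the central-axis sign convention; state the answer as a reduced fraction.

23/33

N_ring = 20 + 2·13 = 46
20(ω_s−ω_c) = −46(ω_r−ω_c),  ω_s=0, ω_r=1
20(0−ω_c) = −46(1−ω_c)  ⇒  66ω_c = 46  ⇒  ω_c = 23/33
ω_c/ω_r = 23/33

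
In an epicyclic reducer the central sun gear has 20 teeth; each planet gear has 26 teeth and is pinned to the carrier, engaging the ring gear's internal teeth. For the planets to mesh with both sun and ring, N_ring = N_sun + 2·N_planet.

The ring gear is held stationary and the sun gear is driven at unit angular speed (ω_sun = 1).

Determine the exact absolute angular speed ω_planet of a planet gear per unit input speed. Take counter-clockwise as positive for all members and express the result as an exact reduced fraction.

-5/13

N_ring = 20 + 2·26 = 72
20(ω_s−ω_c) = −72(ω_r−ω_c),  ω_r=0, ω_s=1
20(1−ω_c) = −72(0−ω_c)  ⇒  92ω_c = 20  ⇒  ω_c = 5/23
sun–planet: 20·(1−5/23) = −26·(ω_p−ω_c)  ⇒  ω_p−ω_c = −(20/26)·(18/23) = -180/299
ω_p = 5/23 − 180/299 = -5/13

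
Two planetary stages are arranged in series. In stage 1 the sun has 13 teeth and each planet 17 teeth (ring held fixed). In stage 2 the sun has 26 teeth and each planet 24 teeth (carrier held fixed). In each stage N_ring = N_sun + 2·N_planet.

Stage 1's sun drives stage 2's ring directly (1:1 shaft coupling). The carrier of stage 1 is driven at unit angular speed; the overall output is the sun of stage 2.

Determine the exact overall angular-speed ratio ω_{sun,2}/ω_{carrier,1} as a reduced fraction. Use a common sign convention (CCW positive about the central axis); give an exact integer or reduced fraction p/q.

-2220/169

Stage 1: N_ring = 13 + 2·17 = 47
Stage 1: 13(ω_s−ω_c) = −47(ω_r−ω_c),  ω_r=0, ω_c=1
Stage 1: ω_s = 1 − (47/13)(0−1) = 60/13
  ⇒ ω_s¹/ω_c¹ = 60/13
Stage 2: N_ring = 26 + 2·24 = 74
Stage 2: 26(ω_s−ω_c) = −74(ω_r−ω_c),  ω_c=0, ω_r=1
Stage 2: ω_s = 0 − (74/26)(1−0) = -37/13
  ⇒ ω_s²/ω_r² = -37/13
Coupling ω_r² = ω_s¹ ⇒ overall = 60/13 × -37/13 = -2220/169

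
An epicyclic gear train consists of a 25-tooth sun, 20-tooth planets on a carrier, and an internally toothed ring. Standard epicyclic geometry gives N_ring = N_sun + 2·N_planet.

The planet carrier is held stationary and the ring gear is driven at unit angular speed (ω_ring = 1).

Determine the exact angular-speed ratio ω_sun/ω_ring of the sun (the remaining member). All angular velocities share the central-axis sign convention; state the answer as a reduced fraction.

-13/5

N_ring = 25 + 2·20 = 65
25(ω_s−ω_c) = −65(ω_r−ω_c),  ω_c=0, ω_r=1
ω_s = 0 − (65/25)(1−0) = -13/5
ω_s/ω_r = -13/5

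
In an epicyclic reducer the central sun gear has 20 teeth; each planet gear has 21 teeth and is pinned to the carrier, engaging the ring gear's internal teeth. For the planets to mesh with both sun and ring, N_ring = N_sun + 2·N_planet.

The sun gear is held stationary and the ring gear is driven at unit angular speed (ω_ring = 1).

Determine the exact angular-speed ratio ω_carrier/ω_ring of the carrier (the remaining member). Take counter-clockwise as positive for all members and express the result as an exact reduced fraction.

N_ring = 20 + 2·21 = 62
20(ω_s−ω_c) = −62(ω_r−ω_c),  ω_s=0, ω_r=1
20(0−ω_c) = −62(1−ω_c)  ⇒  82ω_c = 62  ⇒  ω_c = 31/41
ω_c/ω_r = 31/41

31/41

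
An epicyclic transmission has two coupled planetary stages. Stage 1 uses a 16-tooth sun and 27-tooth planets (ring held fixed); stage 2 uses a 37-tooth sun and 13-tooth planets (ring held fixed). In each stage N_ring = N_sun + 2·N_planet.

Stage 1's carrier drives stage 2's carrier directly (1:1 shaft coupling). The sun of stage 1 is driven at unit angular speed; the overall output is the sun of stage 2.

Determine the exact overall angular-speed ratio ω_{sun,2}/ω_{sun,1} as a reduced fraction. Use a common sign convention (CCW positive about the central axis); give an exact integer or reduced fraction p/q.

Stage 1: N_ring = 16 + 2·27 = 70
Stage 1: 16(ω_s−ω_c) = −70(ω_r−ω_c),  ω_r=0, ω_s=1
Stage 1: 16(1−ω_c) = −70(0−ω_c)  ⇒  86ω_c = 16  ⇒  ω_c = 8/43
  ⇒ ω_c¹/ω_s¹ = 8/43
Stage 2: N_ring = 37 + 2·13 = 63
Stage 2: 37(ω_s−ω_c) = −63(ω_r−ω_c),  ω_r=0, ω_c=1
Stage 2: ω_s = 1 − (63/37)(0−1) = 100/37
  ⇒ ω_s²/ω_c² = 100/37
Coupling ω_c² = ω_c¹ ⇒ overall = 8/43 × 100/37 = 800/1591

800/1591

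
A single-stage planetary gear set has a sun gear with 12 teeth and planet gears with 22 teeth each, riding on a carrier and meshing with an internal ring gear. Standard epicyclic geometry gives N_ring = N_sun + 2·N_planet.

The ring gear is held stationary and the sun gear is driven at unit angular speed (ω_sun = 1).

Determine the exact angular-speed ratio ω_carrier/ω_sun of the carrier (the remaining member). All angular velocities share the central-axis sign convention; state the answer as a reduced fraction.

3/17

N_ring = 12 + 2·22 = 56
12(ω_s−ω_c) = −56(ω_r−ω_c),  ω_r=0, ω_s=1
12(1−ω_c) = −56(0−ω_c)  ⇒  68ω_c = 12  ⇒  ω_c = 3/17
ω_c/ω_s = 3/17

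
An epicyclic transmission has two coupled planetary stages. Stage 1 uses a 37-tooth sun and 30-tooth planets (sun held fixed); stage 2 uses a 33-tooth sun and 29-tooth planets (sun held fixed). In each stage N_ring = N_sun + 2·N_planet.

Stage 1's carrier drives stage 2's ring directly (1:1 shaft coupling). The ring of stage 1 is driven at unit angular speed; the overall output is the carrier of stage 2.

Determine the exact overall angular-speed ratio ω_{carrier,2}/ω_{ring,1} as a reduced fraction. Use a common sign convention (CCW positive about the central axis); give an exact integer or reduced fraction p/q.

8827/16616

Stage 1: N_ring = 37 + 2·30 = 97
Stage 1: 37(ω_s−ω_c) = −97(ω_r−ω_c),  ω_s=0, ω_r=1
Stage 1: 37(0−ω_c) = −97(1−ω_c)  ⇒  134ω_c = 97  ⇒  ω_c = 97/134
  ⇒ ω_c¹/ω_r¹ = 97/134
Stage 2: N_ring = 33 + 2·29 = 91
Stage 2: 33(ω_s−ω_c) = −91(ω_r−ω_c),  ω_s=0, ω_r=1
Stage 2: 33(0−ω_c) = −91(1−ω_c)  ⇒  124ω_c = 91  ⇒  ω_c = 91/124
  ⇒ ω_c²/ω_r² = 91/124
Coupling ω_r² = ω_c¹ ⇒ overall = 97/134 × 91/124 = 8827/16616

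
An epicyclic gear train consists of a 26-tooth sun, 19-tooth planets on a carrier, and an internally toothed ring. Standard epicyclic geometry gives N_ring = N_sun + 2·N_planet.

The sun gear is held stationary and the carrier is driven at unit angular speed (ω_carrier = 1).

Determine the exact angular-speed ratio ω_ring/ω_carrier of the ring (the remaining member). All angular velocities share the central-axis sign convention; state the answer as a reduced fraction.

45/32

N_ring = 26 + 2·19 = 64
26(ω_s−ω_c) = −64(ω_r−ω_c),  ω_s=0, ω_c=1
ω_r = 1 − (26/64)(0−1) = 45/32
ω_r/ω_c = 45/32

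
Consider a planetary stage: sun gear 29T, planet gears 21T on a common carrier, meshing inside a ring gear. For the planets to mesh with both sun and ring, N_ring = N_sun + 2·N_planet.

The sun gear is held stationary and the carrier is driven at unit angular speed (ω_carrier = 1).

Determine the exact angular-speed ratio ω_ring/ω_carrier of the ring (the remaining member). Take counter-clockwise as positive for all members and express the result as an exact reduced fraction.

100/71

N_ring = 29 + 2·21 = 71
29(ω_s−ω_c) = −71(ω_r−ω_c),  ω_s=0, ω_c=1
ω_r = 1 − (29/71)(0−1) = 100/71
ω_r/ω_c = 100/71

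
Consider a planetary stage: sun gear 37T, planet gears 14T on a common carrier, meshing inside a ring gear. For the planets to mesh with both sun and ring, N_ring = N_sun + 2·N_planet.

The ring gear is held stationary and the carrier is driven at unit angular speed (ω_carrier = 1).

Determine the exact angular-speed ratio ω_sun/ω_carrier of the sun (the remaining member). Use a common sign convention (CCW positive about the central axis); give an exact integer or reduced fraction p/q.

N_ring = 37 + 2·14 = 65
37(ω_s−ω_c) = −65(ω_r−ω_c),  ω_r=0, ω_c=1
ω_s = 1 − (65/37)(0−1) = 102/37
ω_s/ω_c = 102/37

102/37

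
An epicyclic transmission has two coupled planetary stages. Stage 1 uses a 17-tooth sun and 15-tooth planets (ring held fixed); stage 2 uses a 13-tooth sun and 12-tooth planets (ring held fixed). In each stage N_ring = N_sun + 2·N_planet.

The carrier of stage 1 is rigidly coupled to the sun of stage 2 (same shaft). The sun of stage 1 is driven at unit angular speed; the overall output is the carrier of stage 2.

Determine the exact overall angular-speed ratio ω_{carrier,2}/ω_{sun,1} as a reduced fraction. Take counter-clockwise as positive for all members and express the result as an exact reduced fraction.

221/3200

Stage 1: N_ring = 17 + 2·15 = 47
Stage 1: 17(ω_s−ω_c) = −47(ω_r−ω_c),  ω_r=0, ω_s=1
Stage 1: 17(1−ω_c) = −47(0−ω_c)  ⇒  64ω_c = 17  ⇒  ω_c = 17/64
  ⇒ ω_c¹/ω_s¹ = 17/64
Stage 2: N_ring = 13 + 2·12 = 37
Stage 2: 13(ω_s−ω_c) = −37(ω_r−ω_c),  ω_r=0, ω_s=1
Stage 2: 13(1−ω_c) = −37(0−ω_c)  ⇒  50ω_c = 13  ⇒  ω_c = 13/50
  ⇒ ω_c²/ω_s² = 13/50
Coupling ω_s² = ω_c¹ ⇒ overall = 17/64 × 13/50 = 221/3200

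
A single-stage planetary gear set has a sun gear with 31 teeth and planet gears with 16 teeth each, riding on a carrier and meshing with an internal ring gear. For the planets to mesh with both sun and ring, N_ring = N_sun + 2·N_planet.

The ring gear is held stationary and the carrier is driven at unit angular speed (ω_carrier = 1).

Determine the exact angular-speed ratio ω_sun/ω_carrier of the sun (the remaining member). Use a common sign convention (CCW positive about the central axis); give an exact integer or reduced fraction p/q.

N_ring = 31 + 2·16 = 63
31(ω_s−ω_c) = −63(ω_r−ω_c),  ω_r=0, ω_c=1
ω_s = 1 − (63/31)(0−1) = 94/31
ω_s/ω_c = 94/31

94/31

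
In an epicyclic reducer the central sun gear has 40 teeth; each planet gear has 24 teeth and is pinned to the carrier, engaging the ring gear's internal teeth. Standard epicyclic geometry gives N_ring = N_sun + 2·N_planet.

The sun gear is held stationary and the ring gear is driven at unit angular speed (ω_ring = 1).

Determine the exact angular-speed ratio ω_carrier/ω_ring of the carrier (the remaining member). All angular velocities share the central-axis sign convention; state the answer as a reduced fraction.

11/16

N_ring = 40 + 2·24 = 88
40(ω_s−ω_c) = −88(ω_r−ω_c),  ω_s=0, ω_r=1
40(0−ω_c) = −88(1−ω_c)  ⇒  128ω_c = 88  ⇒  ω_c = 11/16
ω_c/ω_r = 11/16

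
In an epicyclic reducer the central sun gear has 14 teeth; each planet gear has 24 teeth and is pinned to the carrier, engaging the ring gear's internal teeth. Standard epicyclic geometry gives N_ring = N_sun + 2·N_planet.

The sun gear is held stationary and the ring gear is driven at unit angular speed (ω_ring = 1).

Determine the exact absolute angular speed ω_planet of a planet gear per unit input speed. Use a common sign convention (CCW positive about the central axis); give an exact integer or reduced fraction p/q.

N_ring = 14 + 2·24 = 62
14(ω_s−ω_c) = −62(ω_r−ω_c),  ω_s=0, ω_r=1
14(0−ω_c) = −62(1−ω_c)  ⇒  76ω_c = 62  ⇒  ω_c = 31/38
sun–planet: 14·(0−31/38) = −24·(ω_p−ω_c)  ⇒  ω_p−ω_c = −(14/24)·(-31/38) = 217/456
ω_p = 31/38 + 217/456 = 31/24

31/24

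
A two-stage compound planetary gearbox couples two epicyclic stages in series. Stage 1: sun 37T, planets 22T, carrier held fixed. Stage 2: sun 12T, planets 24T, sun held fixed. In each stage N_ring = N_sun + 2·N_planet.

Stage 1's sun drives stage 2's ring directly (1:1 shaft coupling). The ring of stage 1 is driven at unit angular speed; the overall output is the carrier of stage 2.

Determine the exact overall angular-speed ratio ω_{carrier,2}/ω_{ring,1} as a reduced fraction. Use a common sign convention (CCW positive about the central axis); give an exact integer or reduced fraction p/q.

-135/74

Stage 1: N_ring = 37 + 2·22 = 81
Stage 1: 37(ω_s−ω_c) = −81(ω_r−ω_c),  ω_c=0, ω_r=1
Stage 1: ω_s = 0 − (81/37)(1−0) = -81/37
  ⇒ ω_s¹/ω_r¹ = -81/37
Stage 2: N_ring = 12 + 2·24 = 60
Stage 2: 12(ω_s−ω_c) = −60(ω_r−ω_c),  ω_s=0, ω_r=1
Stage 2: 12(0−ω_c) = −60(1−ω_c)  ⇒  72ω_c = 60  ⇒  ω_c = 5/6
  ⇒ ω_c²/ω_r² = 5/6
Coupling ω_r² = ω_s¹ ⇒ overall = -81/37 × 5/6 = -135/74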